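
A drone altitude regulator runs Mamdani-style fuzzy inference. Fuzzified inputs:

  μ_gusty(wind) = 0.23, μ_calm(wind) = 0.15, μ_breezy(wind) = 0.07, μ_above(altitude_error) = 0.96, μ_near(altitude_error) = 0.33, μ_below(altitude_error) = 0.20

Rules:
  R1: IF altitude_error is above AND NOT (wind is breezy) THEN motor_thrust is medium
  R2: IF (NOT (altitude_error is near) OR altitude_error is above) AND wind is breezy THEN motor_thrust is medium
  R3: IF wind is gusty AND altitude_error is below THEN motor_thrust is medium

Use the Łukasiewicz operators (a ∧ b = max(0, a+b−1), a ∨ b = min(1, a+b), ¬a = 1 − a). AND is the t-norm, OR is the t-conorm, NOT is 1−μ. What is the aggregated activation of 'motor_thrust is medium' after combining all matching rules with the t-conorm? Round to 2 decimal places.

0.96

R1: above=0.96, ¬breezy=1−0.07=0.93; AND[max(0, a+b−1)] → w = 0.89
R2: (¬near=1−0.33=0.67 OR above=0.96) = 1.00; AND[max(0, a+b−1)] with breezy=0.07 → w = 0.07
R3: gusty=0.23, below=0.20; AND[max(0, a+b−1)] → w = 0.00
Rules with consequent 'medium': {R1, R2, R3} → strengths 0.89, 0.07, 0.00
Aggregate via t-conorm [min(1, a+b)]: 0.96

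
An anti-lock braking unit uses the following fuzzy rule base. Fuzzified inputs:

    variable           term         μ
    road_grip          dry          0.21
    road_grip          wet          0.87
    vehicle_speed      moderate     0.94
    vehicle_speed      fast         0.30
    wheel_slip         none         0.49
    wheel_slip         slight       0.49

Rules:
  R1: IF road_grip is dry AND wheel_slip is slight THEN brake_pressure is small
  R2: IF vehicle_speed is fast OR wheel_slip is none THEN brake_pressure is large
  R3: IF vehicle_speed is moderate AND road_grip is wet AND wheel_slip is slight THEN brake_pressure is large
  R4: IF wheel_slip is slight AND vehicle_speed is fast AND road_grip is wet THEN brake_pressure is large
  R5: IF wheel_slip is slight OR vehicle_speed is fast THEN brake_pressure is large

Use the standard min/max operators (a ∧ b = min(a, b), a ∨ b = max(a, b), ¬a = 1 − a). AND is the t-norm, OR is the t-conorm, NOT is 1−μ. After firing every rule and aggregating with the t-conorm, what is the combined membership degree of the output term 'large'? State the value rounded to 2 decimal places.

0.49

R1: dry=0.21, slight=0.49; AND[min(a, b)] → w = 0.21
R2: fast=0.30, none=0.49; OR[max(a, b)] → w = 0.49
R3: moderate=0.94, wet=0.87, slight=0.49; AND[min(a, b)] → w = 0.49
R4: slight=0.49, fast=0.30, wet=0.87; AND[min(a, b)] → w = 0.30
R5: slight=0.49, fast=0.30; OR[max(a, b)] → w = 0.49
Rules with consequent 'large': {R2, R3, R4, R5} → strengths 0.49, 0.49, 0.30, 0.49
Aggregate via t-conorm [max(a, b)]: 0.49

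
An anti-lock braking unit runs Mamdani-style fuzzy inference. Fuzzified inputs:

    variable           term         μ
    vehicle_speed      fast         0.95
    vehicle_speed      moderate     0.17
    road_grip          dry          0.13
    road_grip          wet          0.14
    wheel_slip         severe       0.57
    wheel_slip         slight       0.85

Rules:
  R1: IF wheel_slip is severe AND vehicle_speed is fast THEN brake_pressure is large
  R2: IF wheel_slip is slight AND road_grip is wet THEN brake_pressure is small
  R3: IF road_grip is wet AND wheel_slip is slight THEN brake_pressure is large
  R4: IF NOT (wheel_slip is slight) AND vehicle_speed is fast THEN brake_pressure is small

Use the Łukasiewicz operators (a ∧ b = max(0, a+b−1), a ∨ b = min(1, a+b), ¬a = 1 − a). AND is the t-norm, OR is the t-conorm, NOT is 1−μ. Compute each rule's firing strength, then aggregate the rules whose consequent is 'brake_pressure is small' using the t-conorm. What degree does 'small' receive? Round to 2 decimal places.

0.10

R1: severe=0.57, fast=0.95; AND[max(0, a+b−1)] → w = 0.52
R2: slight=0.85, wet=0.14; AND[max(0, a+b−1)] → w = 0.00
R3: wet=0.14, slight=0.85; AND[max(0, a+b−1)] → w = 0.00
R4: ¬slight=1−0.85=0.15, fast=0.95; AND[max(0, a+b−1)] → w = 0.10
Rules with consequent 'small': {R2, R4} → strengths 0.00, 0.10
Aggregate via t-conorm [min(1, a+b)]: 0.10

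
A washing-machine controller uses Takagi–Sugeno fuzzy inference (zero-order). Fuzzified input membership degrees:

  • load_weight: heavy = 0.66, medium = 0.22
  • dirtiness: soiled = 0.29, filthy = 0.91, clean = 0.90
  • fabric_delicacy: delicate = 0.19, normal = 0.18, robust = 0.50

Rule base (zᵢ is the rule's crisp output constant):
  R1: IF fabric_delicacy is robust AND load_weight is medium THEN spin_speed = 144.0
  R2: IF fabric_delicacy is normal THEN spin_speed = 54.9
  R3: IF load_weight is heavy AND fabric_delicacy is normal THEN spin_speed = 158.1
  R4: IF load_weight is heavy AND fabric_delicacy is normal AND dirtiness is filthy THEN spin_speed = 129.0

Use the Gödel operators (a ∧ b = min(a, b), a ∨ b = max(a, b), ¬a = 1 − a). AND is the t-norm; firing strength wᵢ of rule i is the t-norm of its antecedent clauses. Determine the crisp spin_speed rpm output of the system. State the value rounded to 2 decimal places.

122.68

R1 (z=144.0): robust=0.50, medium=0.22; AND[min(a, b)] → w = 0.22
R2 (z=54.9): normal=0.18 → w = 0.18
R3 (z=158.1): heavy=0.66, normal=0.18; AND[min(a, b)] → w = 0.18
R4 (z=129.0): heavy=0.66, normal=0.18, filthy=0.91; AND[min(a, b)] → w = 0.18
Weighted average = (0.22·144.0 + 0.18·54.9 + 0.18·158.1 + 0.18·129.0) / (0.22 + 0.18 + 0.18 + 0.18)
  = 93.2400 / 0.7600 = 122.68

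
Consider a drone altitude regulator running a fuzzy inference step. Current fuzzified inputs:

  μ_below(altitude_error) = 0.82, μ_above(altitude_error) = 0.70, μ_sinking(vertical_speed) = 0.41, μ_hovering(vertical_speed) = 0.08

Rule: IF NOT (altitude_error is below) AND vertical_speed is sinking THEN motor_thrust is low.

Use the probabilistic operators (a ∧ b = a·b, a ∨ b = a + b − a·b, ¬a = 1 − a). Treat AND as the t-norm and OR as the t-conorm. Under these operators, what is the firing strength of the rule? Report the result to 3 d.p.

firing strength: ¬below=1−0.82=0.18, sinking=0.41; AND[a·b] → w = 0.0738

0.074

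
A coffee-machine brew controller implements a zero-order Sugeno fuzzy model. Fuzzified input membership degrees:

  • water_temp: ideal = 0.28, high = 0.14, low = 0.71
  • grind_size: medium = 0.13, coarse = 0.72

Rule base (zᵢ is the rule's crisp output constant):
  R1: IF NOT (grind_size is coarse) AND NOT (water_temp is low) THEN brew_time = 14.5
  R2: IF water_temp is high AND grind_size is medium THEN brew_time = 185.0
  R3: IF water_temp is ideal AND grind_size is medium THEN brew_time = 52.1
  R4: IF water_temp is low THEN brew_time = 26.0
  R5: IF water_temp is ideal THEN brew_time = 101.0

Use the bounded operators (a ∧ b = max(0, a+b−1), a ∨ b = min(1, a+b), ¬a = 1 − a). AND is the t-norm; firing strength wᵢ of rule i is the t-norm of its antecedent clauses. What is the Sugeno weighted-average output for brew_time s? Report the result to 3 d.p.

47.212

R1 (z=14.5): ¬coarse=1−0.72=0.28, ¬low=1−0.71=0.29; AND[max(0, a+b−1)] → w = 0.00
R2 (z=185.0): high=0.14, medium=0.13; AND[max(0, a+b−1)] → w = 0.00
R3 (z=52.1): ideal=0.28, medium=0.13; AND[max(0, a+b−1)] → w = 0.00
R4 (z=26.0): low=0.71 → w = 0.71
R5 (z=101.0): ideal=0.28 → w = 0.28
Weighted average = (0.00·14.5 + 0.00·185.0 + 0.00·52.1 + 0.71·26.0 + 0.28·101.0) / (0.00 + 0.00 + 0.00 + 0.71 + 0.28)
  = 46.7400 / 0.9900 = 47.212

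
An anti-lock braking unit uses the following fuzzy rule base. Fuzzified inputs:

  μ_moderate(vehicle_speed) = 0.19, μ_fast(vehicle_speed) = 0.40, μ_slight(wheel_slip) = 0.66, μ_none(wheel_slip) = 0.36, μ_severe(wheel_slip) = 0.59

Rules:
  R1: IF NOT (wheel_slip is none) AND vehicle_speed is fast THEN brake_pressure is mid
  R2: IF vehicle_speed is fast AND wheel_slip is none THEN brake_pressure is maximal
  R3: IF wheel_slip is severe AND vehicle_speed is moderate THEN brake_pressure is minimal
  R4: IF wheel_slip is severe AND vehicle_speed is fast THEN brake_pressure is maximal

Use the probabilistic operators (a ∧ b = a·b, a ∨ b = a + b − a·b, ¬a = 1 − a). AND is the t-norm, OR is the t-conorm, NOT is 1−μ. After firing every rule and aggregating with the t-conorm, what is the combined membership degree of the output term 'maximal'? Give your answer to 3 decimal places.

0.346

R1: ¬none=1−0.36=0.64, fast=0.40; AND[a·b] → w = 0.2560
R2: fast=0.40, none=0.36; AND[a·b] → w = 0.1440
R3: severe=0.59, moderate=0.19; AND[a·b] → w = 0.1121
R4: severe=0.59, fast=0.40; AND[a·b] → w = 0.2360
Rules with consequent 'maximal': {R2, R4} → strengths 0.1440, 0.2360
Aggregate via t-conorm [a + b − a·b]: 0.3460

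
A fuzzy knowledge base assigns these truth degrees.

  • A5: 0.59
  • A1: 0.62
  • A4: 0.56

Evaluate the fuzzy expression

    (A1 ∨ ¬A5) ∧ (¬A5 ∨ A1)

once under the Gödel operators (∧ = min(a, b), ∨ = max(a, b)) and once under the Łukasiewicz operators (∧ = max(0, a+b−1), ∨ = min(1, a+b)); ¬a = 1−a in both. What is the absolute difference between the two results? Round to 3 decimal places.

Under Gödel:
  ¬A5 = 1 − 0.59 = 0.41
  A1 ∨ ¬A5 = max(a, b) on (0.62, 0.41) = 0.62
  ¬A5 = 1 − 0.59 = 0.41
  ¬A5 ∨ A1 = max(a, b) on (0.41, 0.62) = 0.62
  (A1 ∨ ¬A5) ∧ (¬A5 ∨ A1) = min(a, b) on (0.62, 0.62) = 0.62
  → value = 0.6200
Under Łukasiewicz:
  ¬A5 = 1 − 0.59 = 0.41
  A1 ∨ ¬A5 = min(1, a+b) on (0.62, 0.41) = 1.00
  ¬A5 = 1 − 0.59 = 0.41
  ¬A5 ∨ A1 = min(1, a+b) on (0.41, 0.62) = 1.00
  (A1 ∨ ¬A5) ∧ (¬A5 ∨ A1) = max(0, a+b−1) on (1.00, 1.00) = 1.00
  → value = 1.0000
|0.6200 − 1.0000| = 0.380

0.380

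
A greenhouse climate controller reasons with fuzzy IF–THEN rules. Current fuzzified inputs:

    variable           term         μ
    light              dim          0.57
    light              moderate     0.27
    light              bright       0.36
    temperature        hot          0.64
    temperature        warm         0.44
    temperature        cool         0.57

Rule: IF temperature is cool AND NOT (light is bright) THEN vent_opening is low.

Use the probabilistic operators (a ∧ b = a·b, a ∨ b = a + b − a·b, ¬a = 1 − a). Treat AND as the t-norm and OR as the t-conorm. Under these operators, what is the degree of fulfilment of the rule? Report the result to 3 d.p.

0.365

firing strength: cool=0.57, ¬bright=1−0.36=0.64; AND[a·b] → w = 0.3648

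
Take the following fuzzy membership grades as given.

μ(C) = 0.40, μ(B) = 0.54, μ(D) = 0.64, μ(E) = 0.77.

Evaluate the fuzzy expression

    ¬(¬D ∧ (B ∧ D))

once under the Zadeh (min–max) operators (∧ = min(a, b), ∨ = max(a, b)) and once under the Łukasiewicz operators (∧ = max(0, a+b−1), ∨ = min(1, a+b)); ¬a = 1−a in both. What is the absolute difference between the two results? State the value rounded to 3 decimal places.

0.360

Under Zadeh (min–max):
  ¬D = 1 − 0.64 = 0.36
  B ∧ D = min(a, b) on (0.54, 0.64) = 0.54
  ¬D ∧ (B ∧ D) = min(a, b) on (0.36, 0.54) = 0.36
  ¬(¬D ∧ (B ∧ D)) = 1 − 0.36 = 0.64
  → value = 0.6400
Under Łukasiewicz:
  ¬D = 1 − 0.64 = 0.36
  B ∧ D = max(0, a+b−1) on (0.54, 0.64) = 0.18
  ¬D ∧ (B ∧ D) = max(0, a+b−1) on (0.36, 0.18) = 0.00
  ¬(¬D ∧ (B ∧ D)) = 1 − 0.00 = 1.00
  → value = 1.0000
|0.6400 − 1.0000| = 0.360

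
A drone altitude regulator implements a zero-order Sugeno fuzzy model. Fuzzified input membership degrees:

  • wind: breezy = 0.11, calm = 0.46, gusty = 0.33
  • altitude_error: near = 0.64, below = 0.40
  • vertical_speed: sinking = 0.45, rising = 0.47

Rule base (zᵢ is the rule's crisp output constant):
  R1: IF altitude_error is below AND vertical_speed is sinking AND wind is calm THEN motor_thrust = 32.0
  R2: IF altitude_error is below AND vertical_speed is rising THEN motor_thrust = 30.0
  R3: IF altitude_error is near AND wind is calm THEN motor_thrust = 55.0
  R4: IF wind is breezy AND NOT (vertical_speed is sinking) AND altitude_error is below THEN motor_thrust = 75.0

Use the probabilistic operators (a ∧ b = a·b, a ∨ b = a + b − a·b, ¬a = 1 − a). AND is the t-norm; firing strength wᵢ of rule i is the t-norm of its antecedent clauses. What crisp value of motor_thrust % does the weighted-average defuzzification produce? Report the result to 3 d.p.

44.616

R1 (z=32.0): below=0.40, sinking=0.45, calm=0.46; AND[a·b] → w = 0.0828
R2 (z=30.0): below=0.40, rising=0.47; AND[a·b] → w = 0.1880
R3 (z=55.0): near=0.64, calm=0.46; AND[a·b] → w = 0.2944
R4 (z=75.0): breezy=0.11, ¬sinking=1−0.45=0.55, below=0.40; AND[a·b] → w = 0.0242
Weighted average = (0.0828·32.0 + 0.1880·30.0 + 0.2944·55.0 + 0.0242·75.0) / (0.0828 + 0.1880 + 0.2944 + 0.0242)
  = 26.2966 / 0.5894 = 44.616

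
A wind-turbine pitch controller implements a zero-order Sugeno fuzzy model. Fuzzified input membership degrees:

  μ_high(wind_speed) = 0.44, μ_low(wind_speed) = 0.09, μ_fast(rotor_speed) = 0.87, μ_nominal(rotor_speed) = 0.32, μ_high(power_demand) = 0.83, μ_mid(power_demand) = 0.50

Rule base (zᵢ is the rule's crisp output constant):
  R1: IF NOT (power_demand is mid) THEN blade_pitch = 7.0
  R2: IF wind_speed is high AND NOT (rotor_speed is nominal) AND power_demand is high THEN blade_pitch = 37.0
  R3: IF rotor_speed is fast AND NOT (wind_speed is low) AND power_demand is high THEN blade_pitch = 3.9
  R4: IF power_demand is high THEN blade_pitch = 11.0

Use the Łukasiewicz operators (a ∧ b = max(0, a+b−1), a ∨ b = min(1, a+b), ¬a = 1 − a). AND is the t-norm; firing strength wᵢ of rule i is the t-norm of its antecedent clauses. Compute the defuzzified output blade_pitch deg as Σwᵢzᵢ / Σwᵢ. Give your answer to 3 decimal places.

R1 (z=7.0): ¬mid=1−0.50=0.50 → w = 0.50
R2 (z=37.0): high=0.44, ¬nominal=1−0.32=0.68, high=0.83; AND[max(0, a+b−1)] → w = 0.00
R3 (z=3.9): fast=0.87, ¬low=1−0.09=0.91, high=0.83; AND[max(0, a+b−1)] → w = 0.61
R4 (z=11.0): high=0.83 → w = 0.83
Weighted average = (0.50·7.0 + 0.00·37.0 + 0.61·3.9 + 0.83·11.0) / (0.50 + 0.00 + 0.61 + 0.83)
  = 15.0090 / 1.9400 = 7.737

7.737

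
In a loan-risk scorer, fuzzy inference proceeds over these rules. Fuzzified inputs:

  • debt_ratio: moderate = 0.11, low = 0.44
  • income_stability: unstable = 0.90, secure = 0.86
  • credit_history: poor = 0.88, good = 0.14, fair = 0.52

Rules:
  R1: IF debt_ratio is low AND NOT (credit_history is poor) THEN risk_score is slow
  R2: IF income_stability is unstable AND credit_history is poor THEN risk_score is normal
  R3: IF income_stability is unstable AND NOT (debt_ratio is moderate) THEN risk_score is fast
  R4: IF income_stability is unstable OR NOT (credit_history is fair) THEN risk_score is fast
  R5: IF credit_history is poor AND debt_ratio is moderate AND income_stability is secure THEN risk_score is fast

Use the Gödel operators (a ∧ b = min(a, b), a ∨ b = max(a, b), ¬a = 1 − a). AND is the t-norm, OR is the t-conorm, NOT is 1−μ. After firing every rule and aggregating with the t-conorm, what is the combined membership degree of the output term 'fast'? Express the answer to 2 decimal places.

R1: low=0.44, ¬poor=1−0.88=0.12; AND[min(a, b)] → w = 0.12
R2: unstable=0.90, poor=0.88; AND[min(a, b)] → w = 0.88
R3: unstable=0.90, ¬moderate=1−0.11=0.89; AND[min(a, b)] → w = 0.89
R4: unstable=0.90, ¬fair=1−0.52=0.48; OR[max(a, b)] → w = 0.90
R5: poor=0.88, moderate=0.11, secure=0.86; AND[min(a, b)] → w = 0.11
Rules with consequent 'fast': {R3, R4, R5} → strengths 0.89, 0.90, 0.11
Aggregate via t-conorm [max(a, b)]: 0.90

0.90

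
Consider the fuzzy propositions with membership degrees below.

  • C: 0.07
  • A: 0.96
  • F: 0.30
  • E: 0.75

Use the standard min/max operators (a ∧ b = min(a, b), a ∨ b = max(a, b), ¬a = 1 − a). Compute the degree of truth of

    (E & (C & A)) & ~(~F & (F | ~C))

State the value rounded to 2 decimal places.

0.07

C & A = min(a, b) on (0.07, 0.96) = 0.07
E & (C & A) = min(a, b) on (0.75, 0.07) = 0.07
~F = 1 − 0.30 = 0.70
~C = 1 − 0.07 = 0.93
F | ~C = max(a, b) on (0.30, 0.93) = 0.93
~F & (F | ~C) = min(a, b) on (0.70, 0.93) = 0.70
~(~F & (F | ~C)) = 1 − 0.70 = 0.30
(E & (C & A)) & ~(~F & (F | ~C)) = min(a, b) on (0.07, 0.30) = 0.07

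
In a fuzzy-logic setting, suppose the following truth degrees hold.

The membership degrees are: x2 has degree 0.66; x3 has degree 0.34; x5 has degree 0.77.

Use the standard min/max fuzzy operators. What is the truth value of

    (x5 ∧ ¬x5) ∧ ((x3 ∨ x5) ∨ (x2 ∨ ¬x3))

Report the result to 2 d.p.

0.23

¬x5 = 1 − 0.77 = 0.23
x5 ∧ ¬x5 = min(a, b) on (0.77, 0.23) = 0.23
x3 ∨ x5 = max(a, b) on (0.34, 0.77) = 0.77
¬x3 = 1 − 0.34 = 0.66
x2 ∨ ¬x3 = max(a, b) on (0.66, 0.66) = 0.66
(x3 ∨ x5) ∨ (x2 ∨ ¬x3) = max(a, b) on (0.77, 0.66) = 0.77
(x5 ∧ ¬x5) ∧ ((x3 ∨ x5) ∨ (x2 ∨ ¬x3)) = min(a, b) on (0.23, 0.77) = 0.23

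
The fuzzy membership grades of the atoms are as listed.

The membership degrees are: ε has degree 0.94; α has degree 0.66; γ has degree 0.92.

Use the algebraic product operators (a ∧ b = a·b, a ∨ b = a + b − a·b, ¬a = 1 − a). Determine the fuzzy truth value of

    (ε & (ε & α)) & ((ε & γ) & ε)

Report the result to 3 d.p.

0.474

ε & α = a·b on (0.9400, 0.6600) = 0.6204
ε & (ε & α) = a·b on (0.9400, 0.6204) = 0.5832
ε & γ = a·b on (0.9400, 0.9200) = 0.8648
(ε & γ) & ε = a·b on (0.8648, 0.9400) = 0.8129
(ε & (ε & α)) & ((ε & γ) & ε) = a·b on (0.5832, 0.8129) = 0.4741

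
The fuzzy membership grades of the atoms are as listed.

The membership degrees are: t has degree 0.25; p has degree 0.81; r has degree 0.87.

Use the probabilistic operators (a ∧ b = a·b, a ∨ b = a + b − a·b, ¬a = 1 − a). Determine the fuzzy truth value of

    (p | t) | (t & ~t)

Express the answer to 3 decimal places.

p | t = a + b − a·b on (0.8100, 0.2500) = 0.8575
~t = 1 − 0.2500 = 0.7500
t & ~t = a·b on (0.2500, 0.7500) = 0.1875
(p | t) | (t & ~t) = a + b − a·b on (0.8575, 0.1875) = 0.8842

0.884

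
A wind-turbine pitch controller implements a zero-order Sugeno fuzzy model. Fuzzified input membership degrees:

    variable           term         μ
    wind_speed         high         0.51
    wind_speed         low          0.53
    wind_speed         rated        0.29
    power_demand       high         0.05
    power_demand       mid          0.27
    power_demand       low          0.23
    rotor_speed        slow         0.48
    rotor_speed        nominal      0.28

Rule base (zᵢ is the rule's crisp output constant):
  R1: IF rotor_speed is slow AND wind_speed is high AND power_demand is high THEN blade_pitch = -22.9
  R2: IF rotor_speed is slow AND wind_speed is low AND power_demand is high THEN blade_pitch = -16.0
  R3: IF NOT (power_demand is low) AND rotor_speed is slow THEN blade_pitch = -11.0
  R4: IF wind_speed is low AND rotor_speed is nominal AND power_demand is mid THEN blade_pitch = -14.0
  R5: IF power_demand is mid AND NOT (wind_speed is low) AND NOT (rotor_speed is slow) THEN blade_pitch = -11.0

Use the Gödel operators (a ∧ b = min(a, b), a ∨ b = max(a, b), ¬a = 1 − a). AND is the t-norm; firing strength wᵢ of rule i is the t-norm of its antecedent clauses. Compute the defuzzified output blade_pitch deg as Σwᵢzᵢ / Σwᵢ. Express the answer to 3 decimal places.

-12.478

R1 (z=-22.9): slow=0.48, high=0.51, high=0.05; AND[min(a, b)] → w = 0.05
R2 (z=-16.0): slow=0.48, low=0.53, high=0.05; AND[min(a, b)] → w = 0.05
R3 (z=-11.0): ¬low=1−0.23=0.77, slow=0.48; AND[min(a, b)] → w = 0.48
R4 (z=-14.0): low=0.53, nominal=0.28, mid=0.27; AND[min(a, b)] → w = 0.27
R5 (z=-11.0): mid=0.27, ¬low=1−0.53=0.47, ¬slow=1−0.48=0.52; AND[min(a, b)] → w = 0.27
Weighted average = (0.05·-22.9 + 0.05·-16.0 + 0.48·-11.0 + 0.27·-14.0 + 0.27·-11.0) / (0.05 + 0.05 + 0.48 + 0.27 + 0.27)
  = -13.9750 / 1.1200 = -12.478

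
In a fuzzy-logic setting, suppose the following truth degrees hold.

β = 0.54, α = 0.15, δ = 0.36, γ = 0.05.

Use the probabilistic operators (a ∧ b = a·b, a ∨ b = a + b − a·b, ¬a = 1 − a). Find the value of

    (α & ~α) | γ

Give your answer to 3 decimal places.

~α = 1 − 0.1500 = 0.8500
α & ~α = a·b on (0.1500, 0.8500) = 0.1275
(α & ~α) | γ = a + b − a·b on (0.1275, 0.0500) = 0.1711

0.171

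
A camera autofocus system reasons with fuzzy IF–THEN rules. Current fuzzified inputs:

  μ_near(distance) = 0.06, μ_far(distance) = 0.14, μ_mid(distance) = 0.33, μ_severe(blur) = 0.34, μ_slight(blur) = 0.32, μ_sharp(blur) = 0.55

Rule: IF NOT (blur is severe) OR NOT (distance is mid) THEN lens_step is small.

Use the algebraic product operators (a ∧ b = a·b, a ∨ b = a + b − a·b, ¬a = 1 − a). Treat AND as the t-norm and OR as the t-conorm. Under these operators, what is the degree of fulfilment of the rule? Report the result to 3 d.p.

0.888

firing strength: ¬severe=1−0.34=0.66, ¬mid=1−0.33=0.67; OR[a + b − a·b] → w = 0.8878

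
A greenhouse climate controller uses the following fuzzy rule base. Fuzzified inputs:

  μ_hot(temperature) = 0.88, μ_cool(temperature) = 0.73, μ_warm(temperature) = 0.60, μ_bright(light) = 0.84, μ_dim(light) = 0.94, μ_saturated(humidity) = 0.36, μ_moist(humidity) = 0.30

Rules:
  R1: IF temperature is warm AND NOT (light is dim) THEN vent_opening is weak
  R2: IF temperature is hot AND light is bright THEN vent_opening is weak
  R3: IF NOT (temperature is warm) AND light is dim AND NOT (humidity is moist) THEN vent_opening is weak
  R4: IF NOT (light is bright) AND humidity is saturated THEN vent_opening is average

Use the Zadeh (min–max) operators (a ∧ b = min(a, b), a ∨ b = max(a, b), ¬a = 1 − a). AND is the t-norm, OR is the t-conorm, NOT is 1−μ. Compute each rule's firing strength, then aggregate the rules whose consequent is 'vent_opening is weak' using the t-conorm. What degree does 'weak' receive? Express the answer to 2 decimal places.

R1: warm=0.60, ¬dim=1−0.94=0.06; AND[min(a, b)] → w = 0.06
R2: hot=0.88, bright=0.84; AND[min(a, b)] → w = 0.84
R3: ¬warm=1−0.60=0.40, dim=0.94, ¬moist=1−0.30=0.70; AND[min(a, b)] → w = 0.40
R4: ¬bright=1−0.84=0.16, saturated=0.36; AND[min(a, b)] → w = 0.16
Rules with consequent 'weak': {R1, R2, R3} → strengths 0.06, 0.84, 0.40
Aggregate via t-conorm [max(a, b)]: 0.84

0.84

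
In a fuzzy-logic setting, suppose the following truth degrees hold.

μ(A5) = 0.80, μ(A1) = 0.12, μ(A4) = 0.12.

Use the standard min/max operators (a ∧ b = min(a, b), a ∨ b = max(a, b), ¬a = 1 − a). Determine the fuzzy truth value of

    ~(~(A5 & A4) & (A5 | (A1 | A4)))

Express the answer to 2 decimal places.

0.20

A5 & A4 = min(a, b) on (0.80, 0.12) = 0.12
~(A5 & A4) = 1 − 0.12 = 0.88
A1 | A4 = max(a, b) on (0.12, 0.12) = 0.12
A5 | (A1 | A4) = max(a, b) on (0.80, 0.12) = 0.80
~(A5 & A4) & (A5 | (A1 | A4)) = min(a, b) on (0.88, 0.80) = 0.80
~(~(A5 & A4) & (A5 | (A1 | A4))) = 1 − 0.80 = 0.20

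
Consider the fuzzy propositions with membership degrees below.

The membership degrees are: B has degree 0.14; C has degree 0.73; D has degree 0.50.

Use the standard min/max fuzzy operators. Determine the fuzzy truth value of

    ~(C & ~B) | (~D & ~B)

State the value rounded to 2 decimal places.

~B = 1 − 0.14 = 0.86
C & ~B = min(a, b) on (0.73, 0.86) = 0.73
~(C & ~B) = 1 − 0.73 = 0.27
~D = 1 − 0.50 = 0.50
~B = 1 − 0.14 = 0.86
~D & ~B = min(a, b) on (0.50, 0.86) = 0.50
~(C & ~B) | (~D & ~B) = max(a, b) on (0.27, 0.50) = 0.50

0.50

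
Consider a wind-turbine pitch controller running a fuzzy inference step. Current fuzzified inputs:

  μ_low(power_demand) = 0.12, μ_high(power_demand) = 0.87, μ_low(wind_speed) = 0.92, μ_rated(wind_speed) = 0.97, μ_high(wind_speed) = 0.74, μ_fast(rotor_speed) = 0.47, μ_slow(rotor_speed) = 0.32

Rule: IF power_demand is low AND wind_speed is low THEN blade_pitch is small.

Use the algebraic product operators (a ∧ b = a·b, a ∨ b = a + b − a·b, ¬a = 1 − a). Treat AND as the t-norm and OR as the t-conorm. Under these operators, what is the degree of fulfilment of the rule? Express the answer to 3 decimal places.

0.110

firing strength: low=0.12, low=0.92; AND[a·b] → w = 0.1104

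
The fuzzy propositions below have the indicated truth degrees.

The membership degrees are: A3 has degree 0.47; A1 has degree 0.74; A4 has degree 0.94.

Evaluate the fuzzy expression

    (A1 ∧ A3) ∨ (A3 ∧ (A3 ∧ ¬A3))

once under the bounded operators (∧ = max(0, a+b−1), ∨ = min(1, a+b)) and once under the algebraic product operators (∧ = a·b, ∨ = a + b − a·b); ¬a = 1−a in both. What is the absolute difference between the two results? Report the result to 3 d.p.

Under bounded:
  A1 ∧ A3 = max(0, a+b−1) on (0.74, 0.47) = 0.21
  ¬A3 = 1 − 0.47 = 0.53
  A3 ∧ ¬A3 = max(0, a+b−1) on (0.47, 0.53) = 0.00
  A3 ∧ (A3 ∧ ¬A3) = max(0, a+b−1) on (0.47, 0.00) = 0.00
  (A1 ∧ A3) ∨ (A3 ∧ (A3 ∧ ¬A3)) = min(1, a+b) on (0.21, 0.00) = 0.21
  → value = 0.2100
Under algebraic product:
  A1 ∧ A3 = a·b on (0.7400, 0.4700) = 0.3478
  ¬A3 = 1 − 0.4700 = 0.5300
  A3 ∧ ¬A3 = a·b on (0.4700, 0.5300) = 0.2491
  A3 ∧ (A3 ∧ ¬A3) = a·b on (0.4700, 0.2491) = 0.1171
  (A1 ∧ A3) ∨ (A3 ∧ (A3 ∧ ¬A3)) = a + b − a·b on (0.3478, 0.1171) = 0.4242
  → value = 0.4242
|0.2100 − 0.4242| = 0.214

0.214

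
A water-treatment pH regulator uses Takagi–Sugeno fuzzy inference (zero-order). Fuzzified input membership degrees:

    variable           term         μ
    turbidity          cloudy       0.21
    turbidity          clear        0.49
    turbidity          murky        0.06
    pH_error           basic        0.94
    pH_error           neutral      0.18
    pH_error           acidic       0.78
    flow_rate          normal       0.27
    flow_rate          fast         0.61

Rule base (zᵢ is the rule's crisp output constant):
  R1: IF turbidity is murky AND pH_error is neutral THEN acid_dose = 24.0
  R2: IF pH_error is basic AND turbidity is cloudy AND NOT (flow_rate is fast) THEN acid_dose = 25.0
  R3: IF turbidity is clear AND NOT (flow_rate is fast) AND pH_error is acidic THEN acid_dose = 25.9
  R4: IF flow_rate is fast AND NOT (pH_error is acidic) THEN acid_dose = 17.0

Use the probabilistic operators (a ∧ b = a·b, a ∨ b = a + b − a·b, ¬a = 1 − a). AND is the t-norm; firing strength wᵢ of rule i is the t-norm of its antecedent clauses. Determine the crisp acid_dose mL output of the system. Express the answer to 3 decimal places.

R1 (z=24.0): murky=0.06, neutral=0.18; AND[a·b] → w = 0.0108
R2 (z=25.0): basic=0.94, cloudy=0.21, ¬fast=1−0.61=0.39; AND[a·b] → w = 0.0770
R3 (z=25.9): clear=0.49, ¬fast=1−0.61=0.39, acidic=0.78; AND[a·b] → w = 0.1491
R4 (z=17.0): fast=0.61, ¬acidic=1−0.78=0.22; AND[a·b] → w = 0.1342
Weighted average = (0.0108·24.0 + 0.0770·25.0 + 0.1491·25.9 + 0.1342·17.0) / (0.0108 + 0.0770 + 0.1491 + 0.1342)
  = 8.3259 / 0.3710 = 22.439

22.439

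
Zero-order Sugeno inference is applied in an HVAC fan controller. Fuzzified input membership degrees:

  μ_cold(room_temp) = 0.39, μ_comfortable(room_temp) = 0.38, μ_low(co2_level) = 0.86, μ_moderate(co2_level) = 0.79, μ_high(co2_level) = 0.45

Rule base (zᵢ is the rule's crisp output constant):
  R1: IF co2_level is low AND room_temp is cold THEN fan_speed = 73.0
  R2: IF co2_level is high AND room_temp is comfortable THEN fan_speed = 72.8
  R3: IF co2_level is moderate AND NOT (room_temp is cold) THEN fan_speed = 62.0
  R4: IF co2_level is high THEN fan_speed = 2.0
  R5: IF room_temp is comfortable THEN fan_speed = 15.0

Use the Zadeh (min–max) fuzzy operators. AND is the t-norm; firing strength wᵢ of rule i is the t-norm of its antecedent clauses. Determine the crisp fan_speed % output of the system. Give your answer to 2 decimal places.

45.50

R1 (z=73.0): low=0.86, cold=0.39; AND[min(a, b)] → w = 0.39
R2 (z=72.8): high=0.45, comfortable=0.38; AND[min(a, b)] → w = 0.38
R3 (z=62.0): moderate=0.79, ¬cold=1−0.39=0.61; AND[min(a, b)] → w = 0.61
R4 (z=2.0): high=0.45 → w = 0.45
R5 (z=15.0): comfortable=0.38 → w = 0.38
Weighted average = (0.39·73.0 + 0.38·72.8 + 0.61·62.0 + 0.45·2.0 + 0.38·15.0) / (0.39 + 0.38 + 0.61 + 0.45 + 0.38)
  = 100.5540 / 2.2100 = 45.50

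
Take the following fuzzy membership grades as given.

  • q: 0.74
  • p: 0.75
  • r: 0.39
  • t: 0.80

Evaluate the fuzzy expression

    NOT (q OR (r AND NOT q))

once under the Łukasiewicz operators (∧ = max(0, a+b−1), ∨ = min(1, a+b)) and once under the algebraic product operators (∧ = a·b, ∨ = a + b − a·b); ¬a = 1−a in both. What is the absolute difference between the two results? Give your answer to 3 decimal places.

0.026

Under Łukasiewicz:
  NOT q = 1 − 0.74 = 0.26
  r AND NOT q = max(0, a+b−1) on (0.39, 0.26) = 0.00
  q OR (r AND NOT q) = min(1, a+b) on (0.74, 0.00) = 0.74
  NOT (q OR (r AND NOT q)) = 1 − 0.74 = 0.26
  → value = 0.2600
Under algebraic product:
  NOT q = 1 − 0.7400 = 0.2600
  r AND NOT q = a·b on (0.3900, 0.2600) = 0.1014
  q OR (r AND NOT q) = a + b − a·b on (0.7400, 0.1014) = 0.7664
  NOT (q OR (r AND NOT q)) = 1 − 0.7664 = 0.2336
  → value = 0.2336
|0.2600 − 0.2336| = 0.026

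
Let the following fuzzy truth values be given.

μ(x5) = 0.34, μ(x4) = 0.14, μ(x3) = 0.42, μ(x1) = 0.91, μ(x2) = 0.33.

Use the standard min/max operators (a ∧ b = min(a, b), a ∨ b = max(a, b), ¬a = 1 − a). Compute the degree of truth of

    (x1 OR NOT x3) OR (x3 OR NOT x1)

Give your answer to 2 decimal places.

NOT x3 = 1 − 0.42 = 0.58
x1 OR NOT x3 = max(a, b) on (0.91, 0.58) = 0.91
NOT x1 = 1 − 0.91 = 0.09
x3 OR NOT x1 = max(a, b) on (0.42, 0.09) = 0.42
(x1 OR NOT x3) OR (x3 OR NOT x1) = max(a, b) on (0.91, 0.42) = 0.91

0.91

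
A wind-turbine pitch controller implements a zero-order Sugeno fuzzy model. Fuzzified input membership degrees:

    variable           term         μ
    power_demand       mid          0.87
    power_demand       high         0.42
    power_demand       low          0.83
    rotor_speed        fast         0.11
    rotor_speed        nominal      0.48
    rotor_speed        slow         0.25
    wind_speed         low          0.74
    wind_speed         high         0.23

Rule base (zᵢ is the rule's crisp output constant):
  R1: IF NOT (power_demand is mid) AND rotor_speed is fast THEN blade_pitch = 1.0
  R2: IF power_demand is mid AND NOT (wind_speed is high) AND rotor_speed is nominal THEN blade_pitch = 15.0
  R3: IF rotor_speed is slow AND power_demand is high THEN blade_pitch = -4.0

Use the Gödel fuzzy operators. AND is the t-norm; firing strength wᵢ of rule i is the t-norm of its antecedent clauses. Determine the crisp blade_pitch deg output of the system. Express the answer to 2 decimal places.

7.51

R1 (z=1.0): ¬mid=1−0.87=0.13, fast=0.11; AND[min(a, b)] → w = 0.11
R2 (z=15.0): mid=0.87, ¬high=1−0.23=0.77, nominal=0.48; AND[min(a, b)] → w = 0.48
R3 (z=-4.0): slow=0.25, high=0.42; AND[min(a, b)] → w = 0.25
Weighted average = (0.11·1.0 + 0.48·15.0 + 0.25·-4.0) / (0.11 + 0.48 + 0.25)
  = 6.3100 / 0.8400 = 7.51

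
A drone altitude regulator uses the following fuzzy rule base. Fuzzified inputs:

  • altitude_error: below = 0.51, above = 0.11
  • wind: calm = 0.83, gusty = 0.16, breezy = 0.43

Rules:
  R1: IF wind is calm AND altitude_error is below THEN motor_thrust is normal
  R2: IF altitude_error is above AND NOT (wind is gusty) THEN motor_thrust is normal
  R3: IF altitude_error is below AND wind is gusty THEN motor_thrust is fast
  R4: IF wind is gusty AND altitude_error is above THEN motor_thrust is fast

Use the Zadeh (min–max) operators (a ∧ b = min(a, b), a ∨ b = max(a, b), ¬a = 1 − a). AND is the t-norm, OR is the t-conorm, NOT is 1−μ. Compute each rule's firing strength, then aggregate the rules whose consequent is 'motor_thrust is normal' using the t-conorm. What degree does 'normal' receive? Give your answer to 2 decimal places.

0.51

R1: calm=0.83, below=0.51; AND[min(a, b)] → w = 0.51
R2: above=0.11, ¬gusty=1−0.16=0.84; AND[min(a, b)] → w = 0.11
R3: below=0.51, gusty=0.16; AND[min(a, b)] → w = 0.16
R4: gusty=0.16, above=0.11; AND[min(a, b)] → w = 0.11
Rules with consequent 'normal': {R1, R2} → strengths 0.51, 0.11
Aggregate via t-conorm [max(a, b)]: 0.51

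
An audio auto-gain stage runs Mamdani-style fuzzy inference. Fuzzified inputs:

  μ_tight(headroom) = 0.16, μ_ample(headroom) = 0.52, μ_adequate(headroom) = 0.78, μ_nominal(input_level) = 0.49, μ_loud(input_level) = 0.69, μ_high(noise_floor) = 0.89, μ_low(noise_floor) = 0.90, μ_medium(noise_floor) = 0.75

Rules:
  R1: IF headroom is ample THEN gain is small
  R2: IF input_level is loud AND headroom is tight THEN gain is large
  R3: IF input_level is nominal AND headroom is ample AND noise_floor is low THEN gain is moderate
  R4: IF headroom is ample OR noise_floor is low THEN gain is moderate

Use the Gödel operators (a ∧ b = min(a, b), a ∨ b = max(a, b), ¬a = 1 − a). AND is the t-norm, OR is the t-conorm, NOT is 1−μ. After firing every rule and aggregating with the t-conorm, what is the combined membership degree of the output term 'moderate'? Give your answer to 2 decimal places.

R1: ample=0.52 → w = 0.52
R2: loud=0.69, tight=0.16; AND[min(a, b)] → w = 0.16
R3: nominal=0.49, ample=0.52, low=0.90; AND[min(a, b)] → w = 0.49
R4: ample=0.52, low=0.90; OR[max(a, b)] → w = 0.90
Rules with consequent 'moderate': {R3, R4} → strengths 0.49, 0.90
Aggregate via t-conorm [max(a, b)]: 0.90

0.90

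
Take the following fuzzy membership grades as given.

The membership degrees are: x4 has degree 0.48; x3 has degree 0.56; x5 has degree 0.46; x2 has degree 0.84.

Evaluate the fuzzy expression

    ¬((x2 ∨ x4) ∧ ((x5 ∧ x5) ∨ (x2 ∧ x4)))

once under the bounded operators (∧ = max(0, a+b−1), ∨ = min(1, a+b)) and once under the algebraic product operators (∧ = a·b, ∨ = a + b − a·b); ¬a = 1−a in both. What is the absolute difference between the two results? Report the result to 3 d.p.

Under bounded:
  x2 ∨ x4 = min(1, a+b) on (0.84, 0.48) = 1.00
  x5 ∧ x5 = max(0, a+b−1) on (0.46, 0.46) = 0.00
  x2 ∧ x4 = max(0, a+b−1) on (0.84, 0.48) = 0.32
  (x5 ∧ x5) ∨ (x2 ∧ x4) = min(1, a+b) on (0.00, 0.32) = 0.32
  (x2 ∨ x4) ∧ ((x5 ∧ x5) ∨ (x2 ∧ x4)) = max(0, a+b−1) on (1.00, 0.32) = 0.32
  ¬((x2 ∨ x4) ∧ ((x5 ∧ x5) ∨ (x2 ∧ x4))) = 1 − 0.32 = 0.68
  → value = 0.6800
Under algebraic product:
  x2 ∨ x4 = a + b − a·b on (0.8400, 0.4800) = 0.9168
  x5 ∧ x5 = a·b on (0.4600, 0.4600) = 0.2116
  x2 ∧ x4 = a·b on (0.8400, 0.4800) = 0.4032
  (x5 ∧ x5) ∨ (x2 ∧ x4) = a + b − a·b on (0.2116, 0.4032) = 0.5295
  (x2 ∨ x4) ∧ ((x5 ∧ x5) ∨ (x2 ∧ x4)) = a·b on (0.9168, 0.5295) = 0.4854
  ¬((x2 ∨ x4) ∧ ((x5 ∧ x5) ∨ (x2 ∧ x4))) = 1 − 0.4854 = 0.5146
  → value = 0.5146
|0.6800 − 0.5146| = 0.165

0.165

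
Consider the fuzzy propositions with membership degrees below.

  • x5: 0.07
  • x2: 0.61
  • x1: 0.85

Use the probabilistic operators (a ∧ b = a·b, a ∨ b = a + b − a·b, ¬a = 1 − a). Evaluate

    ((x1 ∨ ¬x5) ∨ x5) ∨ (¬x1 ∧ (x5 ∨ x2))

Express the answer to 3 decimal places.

0.991

¬x5 = 1 − 0.0700 = 0.9300
x1 ∨ ¬x5 = a + b − a·b on (0.8500, 0.9300) = 0.9895
(x1 ∨ ¬x5) ∨ x5 = a + b − a·b on (0.9895, 0.0700) = 0.9902
¬x1 = 1 − 0.8500 = 0.1500
x5 ∨ x2 = a + b − a·b on (0.0700, 0.6100) = 0.6373
¬x1 ∧ (x5 ∨ x2) = a·b on (0.1500, 0.6373) = 0.0956
((x1 ∨ ¬x5) ∨ x5) ∨ (¬x1 ∧ (x5 ∨ x2)) = a + b − a·b on (0.9902, 0.0956) = 0.9912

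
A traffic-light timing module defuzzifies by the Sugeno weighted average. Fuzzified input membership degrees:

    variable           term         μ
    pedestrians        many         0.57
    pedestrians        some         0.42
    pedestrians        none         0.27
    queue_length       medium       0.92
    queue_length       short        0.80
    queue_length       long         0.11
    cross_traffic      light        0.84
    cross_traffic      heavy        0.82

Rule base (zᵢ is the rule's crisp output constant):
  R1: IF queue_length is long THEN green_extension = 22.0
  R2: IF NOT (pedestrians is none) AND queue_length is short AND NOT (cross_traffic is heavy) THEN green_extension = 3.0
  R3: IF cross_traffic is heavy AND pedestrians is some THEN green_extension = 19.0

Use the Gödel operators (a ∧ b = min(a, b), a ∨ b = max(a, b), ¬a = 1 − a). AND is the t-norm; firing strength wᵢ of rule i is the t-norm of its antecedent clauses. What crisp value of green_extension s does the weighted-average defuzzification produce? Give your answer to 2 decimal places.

15.41

R1 (z=22.0): long=0.11 → w = 0.11
R2 (z=3.0): ¬none=1−0.27=0.73, short=0.80, ¬heavy=1−0.82=0.18; AND[min(a, b)] → w = 0.18
R3 (z=19.0): heavy=0.82, some=0.42; AND[min(a, b)] → w = 0.42
Weighted average = (0.11·22.0 + 0.18·3.0 + 0.42·19.0) / (0.11 + 0.18 + 0.42)
  = 10.9400 / 0.7100 = 15.41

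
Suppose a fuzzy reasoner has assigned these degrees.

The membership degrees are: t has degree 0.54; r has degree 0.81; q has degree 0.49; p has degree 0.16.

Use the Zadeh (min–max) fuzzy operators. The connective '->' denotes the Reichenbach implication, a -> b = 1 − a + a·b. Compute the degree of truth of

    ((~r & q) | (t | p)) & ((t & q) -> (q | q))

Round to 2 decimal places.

0.54

~r = 1 − 0.81 = 0.19
~r & q = min(a, b) on (0.19, 0.49) = 0.19
t | p = max(a, b) on (0.54, 0.16) = 0.54
(~r & q) | (t | p) = max(a, b) on (0.19, 0.54) = 0.54
t & q = min(a, b) on (0.54, 0.49) = 0.49
q | q = max(a, b) on (0.49, 0.49) = 0.49
(t & q) -> (q | q)  [Reichenbach: 1 − a + a·b] with a=0.49, b=0.49 → 0.75
((~r & q) | (t | p)) & ((t & q) -> (q | q)) = min(a, b) on (0.54, 0.75) = 0.54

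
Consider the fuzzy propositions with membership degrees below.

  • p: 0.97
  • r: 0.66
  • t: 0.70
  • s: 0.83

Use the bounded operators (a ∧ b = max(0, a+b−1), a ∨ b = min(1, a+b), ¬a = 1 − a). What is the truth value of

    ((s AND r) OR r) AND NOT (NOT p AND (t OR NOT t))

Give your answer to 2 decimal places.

s AND r = max(0, a+b−1) on (0.83, 0.66) = 0.49
(s AND r) OR r = min(1, a+b) on (0.49, 0.66) = 1.00
NOT p = 1 − 0.97 = 0.03
NOT t = 1 − 0.70 = 0.30
t OR NOT t = min(1, a+b) on (0.70, 0.30) = 1.00
NOT p AND (t OR NOT t) = max(0, a+b−1) on (0.03, 1.00) = 0.03
NOT (NOT p AND (t OR NOT t)) = 1 − 0.03 = 0.97
((s AND r) OR r) AND NOT (NOT p AND (t OR NOT t)) = max(0, a+b−1) on (1.00, 0.97) = 0.97

0.97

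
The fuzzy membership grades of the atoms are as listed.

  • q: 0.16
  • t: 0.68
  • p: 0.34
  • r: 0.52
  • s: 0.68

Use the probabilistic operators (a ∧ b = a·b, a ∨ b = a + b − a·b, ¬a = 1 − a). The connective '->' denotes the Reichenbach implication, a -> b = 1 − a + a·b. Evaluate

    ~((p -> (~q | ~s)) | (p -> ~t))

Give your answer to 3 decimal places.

0.009

~q = 1 − 0.1600 = 0.8400
~s = 1 − 0.6800 = 0.3200
~q | ~s = a + b − a·b on (0.8400, 0.3200) = 0.8912
p -> (~q | ~s)  [Reichenbach: 1 − a + a·b] with a=0.3400, b=0.8912 → 0.9630
~t = 1 − 0.6800 = 0.3200
p -> ~t  [Reichenbach: 1 − a + a·b] with a=0.3400, b=0.3200 → 0.7688
(p -> (~q | ~s)) | (p -> ~t) = a + b − a·b on (0.9630, 0.7688) = 0.9914
~((p -> (~q | ~s)) | (p -> ~t)) = 1 − 0.9914 = 0.0086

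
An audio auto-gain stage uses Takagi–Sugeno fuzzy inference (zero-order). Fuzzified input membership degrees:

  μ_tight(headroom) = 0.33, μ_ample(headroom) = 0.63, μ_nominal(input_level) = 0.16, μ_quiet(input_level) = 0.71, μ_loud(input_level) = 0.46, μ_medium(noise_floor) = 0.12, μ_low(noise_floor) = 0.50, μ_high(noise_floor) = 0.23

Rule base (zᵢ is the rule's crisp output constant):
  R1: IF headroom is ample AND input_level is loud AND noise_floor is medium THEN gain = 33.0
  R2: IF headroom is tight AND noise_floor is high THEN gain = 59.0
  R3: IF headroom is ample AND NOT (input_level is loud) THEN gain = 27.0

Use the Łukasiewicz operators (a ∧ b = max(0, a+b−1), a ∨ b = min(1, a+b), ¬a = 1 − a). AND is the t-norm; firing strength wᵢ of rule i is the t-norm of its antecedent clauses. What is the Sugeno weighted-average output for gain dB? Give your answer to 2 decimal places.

27.00

R1 (z=33.0): ample=0.63, loud=0.46, medium=0.12; AND[max(0, a+b−1)] → w = 0.00
R2 (z=59.0): tight=0.33, high=0.23; AND[max(0, a+b−1)] → w = 0.00
R3 (z=27.0): ample=0.63, ¬loud=1−0.46=0.54; AND[max(0, a+b−1)] → w = 0.17
Weighted average = (0.00·33.0 + 0.00·59.0 + 0.17·27.0) / (0.00 + 0.00 + 0.17)
  = 4.5900 / 0.1700 = 27.00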